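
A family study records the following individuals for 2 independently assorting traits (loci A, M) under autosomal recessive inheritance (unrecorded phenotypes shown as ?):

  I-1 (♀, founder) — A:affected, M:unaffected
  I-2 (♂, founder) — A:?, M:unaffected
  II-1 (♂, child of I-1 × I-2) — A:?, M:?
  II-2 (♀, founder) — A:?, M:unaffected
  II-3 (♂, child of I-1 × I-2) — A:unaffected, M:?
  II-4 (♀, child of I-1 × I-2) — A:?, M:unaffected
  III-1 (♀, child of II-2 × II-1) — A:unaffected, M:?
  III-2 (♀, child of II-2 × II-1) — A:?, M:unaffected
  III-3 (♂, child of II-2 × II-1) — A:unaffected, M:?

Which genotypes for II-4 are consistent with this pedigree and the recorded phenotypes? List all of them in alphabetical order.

II-4 ∈ {Aa MM, Aa Mm, aa MM, aa Mm}

A/I-1 aff ·: aa
A/I-2 ? ·: AA|Aa
A/II-1 ? I-1×I-2: Aa|aa
A/II-2 ? ·: AA|Aa|aa
A/II-3 un I-1×I-2: Aa
A/II-4 ? I-1×I-2: Aa|aa
A/III-1 un II-2×II-1: AA|Aa
A/III-2 ? II-2×II-1: AA|Aa|aa
A/III-3 un II-2×II-1: AA|Aa
⇒ A over [I-1,I-2,II-1,II-2,II-3,II-4,III-1,III-2,III-3]: 72 consistent
M/I-1 un ·: MM|Mm
M/I-2 un ·: MM|Mm
M/II-1 ? I-1×I-2: MM|Mm|mm
M/II-2 un ·: MM|Mm
M/II-3 ? I-1×I-2: MM|Mm|mm
M/II-4 un I-1×I-2: MM|Mm
M/III-1 ? II-2×II-1: MM|Mm|mm
M/III-2 un II-2×II-1: MM|Mm
M/III-3 ? II-2×II-1: MM|Mm|mm
⇒ M over [I-1,I-2,II-1,II-2,II-3,II-4,III-1,III-2,III-3]: 529 consistent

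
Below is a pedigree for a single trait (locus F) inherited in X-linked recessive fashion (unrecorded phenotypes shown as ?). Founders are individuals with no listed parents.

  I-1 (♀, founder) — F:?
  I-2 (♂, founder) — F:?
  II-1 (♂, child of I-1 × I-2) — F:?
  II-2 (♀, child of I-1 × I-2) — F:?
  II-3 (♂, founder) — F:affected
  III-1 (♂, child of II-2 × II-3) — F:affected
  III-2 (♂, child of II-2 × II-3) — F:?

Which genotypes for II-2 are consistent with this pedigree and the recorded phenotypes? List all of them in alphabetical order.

II-2 ∈ {X^FX^f, X^fX^f}

F/I-1 ? ·: X^FX^F|X^FX^f|X^fX^f
F/I-2 ? ·: X^FY|X^fY
F/II-1 ? I-1×I-2: X^FY|X^fY
F/II-2 ? I-1×I-2: X^FX^f|X^fX^f
F/II-3 aff ·: X^fY
F/III-1 aff II-2×II-3: X^fY
F/III-2 ? II-2×II-3: X^FY|X^fY
⇒ F over [I-1,I-2,II-1,II-2,II-3,III-1,III-2]: 15 consistent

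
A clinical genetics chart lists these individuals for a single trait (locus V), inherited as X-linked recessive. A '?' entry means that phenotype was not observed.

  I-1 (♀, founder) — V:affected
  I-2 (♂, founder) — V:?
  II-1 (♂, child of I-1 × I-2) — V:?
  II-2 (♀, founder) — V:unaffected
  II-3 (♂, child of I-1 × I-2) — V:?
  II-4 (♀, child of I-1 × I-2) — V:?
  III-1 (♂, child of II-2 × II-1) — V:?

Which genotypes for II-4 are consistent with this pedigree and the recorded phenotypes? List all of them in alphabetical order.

V/I-1 aff ·: X^vX^v
V/I-2 ? ·: X^VY|X^vY
V/II-1 ? I-1×I-2: X^vY
V/II-2 un ·: X^VX^V|X^VX^v
V/II-3 ? I-1×I-2: X^vY
V/II-4 ? I-1×I-2: X^VX^v|X^vX^v
V/III-1 ? II-2×II-1: X^VY|X^vY
⇒ V over [I-1,I-2,II-1,II-2,II-3,II-4,III-1]: 6 consistent

II-4 ∈ {X^VX^v, X^vX^v}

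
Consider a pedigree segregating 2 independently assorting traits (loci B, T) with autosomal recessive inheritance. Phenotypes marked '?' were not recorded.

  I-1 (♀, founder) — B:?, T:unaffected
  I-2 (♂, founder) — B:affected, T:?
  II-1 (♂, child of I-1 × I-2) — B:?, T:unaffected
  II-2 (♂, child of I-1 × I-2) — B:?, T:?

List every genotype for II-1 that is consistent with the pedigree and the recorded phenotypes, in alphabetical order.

II-1 ∈ {Bb TT, Bb Tt, bb TT, bb Tt}

B/I-1 ? ·: BB|Bb|bb
B/I-2 aff ·: bb
B/II-1 ? I-1×I-2: Bb|bb
B/II-2 ? I-1×I-2: Bb|bb
⇒ B over [I-1,I-2,II-1,II-2]: 6 consistent
T/I-1 un ·: TT|Tt
T/I-2 ? ·: TT|Tt|tt
T/II-1 un I-1×I-2: TT|Tt
T/II-2 ? I-1×I-2: TT|Tt|tt
⇒ T over [I-1,I-2,II-1,II-2]: 18 consistent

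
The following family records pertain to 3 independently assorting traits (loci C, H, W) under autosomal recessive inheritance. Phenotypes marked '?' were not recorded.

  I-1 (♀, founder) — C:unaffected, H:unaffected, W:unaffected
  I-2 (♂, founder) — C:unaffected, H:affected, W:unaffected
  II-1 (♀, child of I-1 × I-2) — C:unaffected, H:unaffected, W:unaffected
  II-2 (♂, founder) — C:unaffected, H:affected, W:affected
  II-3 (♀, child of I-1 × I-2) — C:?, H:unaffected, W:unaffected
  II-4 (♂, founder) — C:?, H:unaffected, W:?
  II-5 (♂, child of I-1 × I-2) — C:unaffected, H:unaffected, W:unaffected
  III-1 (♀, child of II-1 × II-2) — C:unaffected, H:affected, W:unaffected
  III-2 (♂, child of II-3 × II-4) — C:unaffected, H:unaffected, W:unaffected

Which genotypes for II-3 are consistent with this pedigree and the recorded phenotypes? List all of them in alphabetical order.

II-3 ∈ {CC Hh WW, CC Hh Ww, Cc Hh WW, Cc Hh Ww, cc Hh WW, cc Hh Ww}

C/I-1 un ·: CC|Cc
C/I-2 un ·: CC|Cc
C/II-1 un I-1×I-2: CC|Cc
C/II-2 un ·: CC|Cc
C/II-3 ? I-1×I-2: CC|Cc|cc
C/II-4 ? ·: CC|Cc|cc
C/II-5 un I-1×I-2: CC|Cc
C/III-1 un II-1×II-2: CC|Cc
C/III-2 un II-3×II-4: CC|Cc
⇒ C over [I-1,I-2,II-1,II-2,II-3,II-4,II-5,III-1,III-2]: 418 consistent
H/I-1 un ·: HH|Hh
H/I-2 aff ·: hh
H/II-1 un I-1×I-2: Hh
H/II-2 aff ·: hh
H/II-3 un I-1×I-2: Hh
H/II-4 un ·: HH|Hh
H/II-5 un I-1×I-2: Hh
H/III-1 aff II-1×II-2: hh
H/III-2 un II-3×II-4: HH|Hh
⇒ H over [I-1,I-2,II-1,II-2,II-3,II-4,II-5,III-1,III-2]: 8 consistent
W/I-1 un ·: WW|Ww
W/I-2 un ·: WW|Ww
W/II-1 un I-1×I-2: WW|Ww
W/II-2 aff ·: ww
W/II-3 un I-1×I-2: WW|Ww
W/II-4 ? ·: WW|Ww|ww
W/II-5 un I-1×I-2: WW|Ww
W/III-1 un II-1×II-2: Ww
W/III-2 un II-3×II-4: WW|Ww
⇒ W over [I-1,I-2,II-1,II-2,II-3,II-4,II-5,III-1,III-2]: 112 consistent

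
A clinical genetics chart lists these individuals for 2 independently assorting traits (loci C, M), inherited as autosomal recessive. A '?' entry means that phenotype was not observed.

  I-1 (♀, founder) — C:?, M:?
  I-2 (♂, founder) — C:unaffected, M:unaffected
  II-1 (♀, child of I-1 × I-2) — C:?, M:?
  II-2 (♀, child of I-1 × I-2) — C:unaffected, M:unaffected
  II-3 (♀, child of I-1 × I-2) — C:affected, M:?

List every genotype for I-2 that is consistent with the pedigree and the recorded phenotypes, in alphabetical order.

C/I-1 ? ·: Cc|cc
C/I-2 un ·: Cc
C/II-1 ? I-1×I-2: CC|Cc|cc
C/II-2 un I-1×I-2: CC|Cc
C/II-3 aff I-1×I-2: cc
⇒ C over [I-1,I-2,II-1,II-2,II-3]: 8 consistent
M/I-1 ? ·: MM|Mm|mm
M/I-2 un ·: MM|Mm
M/II-1 ? I-1×I-2: MM|Mm|mm
M/II-2 un I-1×I-2: MM|Mm
M/II-3 ? I-1×I-2: MM|Mm|mm
⇒ M over [I-1,I-2,II-1,II-2,II-3]: 40 consistent

I-2 ∈ {Cc MM, Cc Mm}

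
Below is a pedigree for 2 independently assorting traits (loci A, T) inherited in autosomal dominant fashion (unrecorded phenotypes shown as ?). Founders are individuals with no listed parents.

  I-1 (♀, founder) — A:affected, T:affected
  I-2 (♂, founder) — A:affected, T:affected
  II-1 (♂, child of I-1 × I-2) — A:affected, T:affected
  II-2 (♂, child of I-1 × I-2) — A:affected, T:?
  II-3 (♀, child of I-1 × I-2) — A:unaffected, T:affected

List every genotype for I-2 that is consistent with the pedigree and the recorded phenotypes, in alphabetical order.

I-2 ∈ {Aa TT, Aa Tt}

A/I-1 aff ·: Aa
A/I-2 aff ·: Aa
A/II-1 aff I-1×I-2: Aa|AA
A/II-2 aff I-1×I-2: Aa|AA
A/II-3 un I-1×I-2: aa
⇒ A over [I-1,I-2,II-1,II-2,II-3]: 4 consistent
T/I-1 aff ·: Tt|TT
T/I-2 aff ·: Tt|TT
T/II-1 aff I-1×I-2: Tt|TT
T/II-2 ? I-1×I-2: tt|Tt|TT
T/II-3 aff I-1×I-2: Tt|TT
⇒ T over [I-1,I-2,II-1,II-2,II-3]: 29 consistent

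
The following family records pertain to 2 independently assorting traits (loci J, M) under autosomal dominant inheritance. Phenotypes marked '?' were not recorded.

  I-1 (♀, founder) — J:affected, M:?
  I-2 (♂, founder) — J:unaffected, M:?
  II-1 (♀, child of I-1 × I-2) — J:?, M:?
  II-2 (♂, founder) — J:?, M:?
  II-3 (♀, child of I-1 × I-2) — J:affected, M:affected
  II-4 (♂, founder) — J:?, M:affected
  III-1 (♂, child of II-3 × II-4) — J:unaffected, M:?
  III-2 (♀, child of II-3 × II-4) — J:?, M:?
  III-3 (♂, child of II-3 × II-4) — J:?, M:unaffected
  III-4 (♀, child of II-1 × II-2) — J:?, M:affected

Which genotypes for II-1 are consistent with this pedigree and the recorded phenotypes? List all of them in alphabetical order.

J/I-1 aff ·: Jj|JJ
J/I-2 un ·: jj
J/II-1 ? I-1×I-2: jj|Jj
J/II-2 ? ·: jj|Jj|JJ
J/II-3 aff I-1×I-2: Jj
J/II-4 ? ·: jj|Jj
J/III-1 un II-3×II-4: jj
J/III-2 ? II-3×II-4: jj|Jj|JJ
J/III-3 ? II-3×II-4: jj|Jj|JJ
J/III-4 ? II-1×II-2: jj|Jj|JJ
⇒ J over [I-1,I-2,II-1,II-2,II-3,II-4,III-1,III-2,III-3,III-4]: 234 consistent
M/I-1 ? ·: mm|Mm|MM
M/I-2 ? ·: mm|Mm|MM
M/II-1 ? I-1×I-2: mm|Mm|MM
M/II-2 ? ·: mm|Mm|MM
M/II-3 aff I-1×I-2: Mm
M/II-4 aff ·: Mm
M/III-1 ? II-3×II-4: mm|Mm|MM
M/III-2 ? II-3×II-4: mm|Mm|MM
M/III-3 un II-3×II-4: mm
M/III-4 aff II-1×II-2: Mm|MM
⇒ M over [I-1,I-2,II-1,II-2,II-3,II-4,III-1,III-2,III-3,III-4]: 477 consistent

II-1 ∈ {Jj MM, Jj Mm, Jj mm, jj MM, jj Mm, jj mm}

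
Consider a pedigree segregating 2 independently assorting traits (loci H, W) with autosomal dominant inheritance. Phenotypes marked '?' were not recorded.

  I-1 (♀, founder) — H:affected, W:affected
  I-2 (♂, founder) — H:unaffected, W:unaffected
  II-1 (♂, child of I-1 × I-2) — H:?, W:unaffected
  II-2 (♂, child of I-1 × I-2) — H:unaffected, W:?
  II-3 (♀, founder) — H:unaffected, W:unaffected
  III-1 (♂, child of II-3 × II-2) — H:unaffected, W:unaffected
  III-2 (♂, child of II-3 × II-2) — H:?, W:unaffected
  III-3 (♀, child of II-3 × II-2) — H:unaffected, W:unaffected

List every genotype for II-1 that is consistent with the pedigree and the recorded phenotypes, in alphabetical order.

H/I-1 aff ·: Hh
H/I-2 un ·: hh
H/II-1 ? I-1×I-2: hh|Hh
H/II-2 un I-1×I-2: hh
H/II-3 un ·: hh
H/III-1 un II-3×II-2: hh
H/III-2 ? II-3×II-2: hh
H/III-3 un II-3×II-2: hh
⇒ H over [I-1,I-2,II-1,II-2,II-3,III-1,III-2,III-3]: 2 consistent
W/I-1 aff ·: Ww
W/I-2 un ·: ww
W/II-1 un I-1×I-2: ww
W/II-2 ? I-1×I-2: ww|Ww
W/II-3 un ·: ww
W/III-1 un II-3×II-2: ww
W/III-2 un II-3×II-2: ww
W/III-3 un II-3×II-2: ww
⇒ W over [I-1,I-2,II-1,II-2,II-3,III-1,III-2,III-3]: 2 consistent

II-1 ∈ {Hh ww, hh ww}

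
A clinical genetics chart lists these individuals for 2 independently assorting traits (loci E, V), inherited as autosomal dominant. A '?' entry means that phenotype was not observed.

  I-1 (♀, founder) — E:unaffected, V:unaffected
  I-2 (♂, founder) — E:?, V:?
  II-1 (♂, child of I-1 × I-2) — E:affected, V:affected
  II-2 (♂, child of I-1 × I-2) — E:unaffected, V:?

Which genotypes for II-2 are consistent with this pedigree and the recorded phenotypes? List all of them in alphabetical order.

II-2 ∈ {ee Vv, ee vv}

E/I-1 un ·: ee
E/I-2 ? ·: Ee
E/II-1 aff I-1×I-2: Ee
E/II-2 un I-1×I-2: ee
⇒ E over [I-1,I-2,II-1,II-2]: 1 consistent
V/I-1 un ·: vv
V/I-2 ? ·: Vv|VV
V/II-1 aff I-1×I-2: Vv
V/II-2 ? I-1×I-2: vv|Vv
⇒ V over [I-1,I-2,II-1,II-2]: 3 consistent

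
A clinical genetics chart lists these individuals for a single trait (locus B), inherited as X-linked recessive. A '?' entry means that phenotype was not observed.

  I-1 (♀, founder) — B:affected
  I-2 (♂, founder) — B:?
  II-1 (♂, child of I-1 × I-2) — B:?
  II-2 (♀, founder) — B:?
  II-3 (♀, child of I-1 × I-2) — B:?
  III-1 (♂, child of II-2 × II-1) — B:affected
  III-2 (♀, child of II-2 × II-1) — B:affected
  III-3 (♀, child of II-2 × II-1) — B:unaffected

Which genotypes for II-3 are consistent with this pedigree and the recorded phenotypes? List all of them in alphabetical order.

II-3 ∈ {X^BX^b, X^bX^b}

B/I-1 aff ·: X^bX^b
B/I-2 ? ·: X^BY|X^bY
B/II-1 ? I-1×I-2: X^bY
B/II-2 ? ·: X^BX^b
B/II-3 ? I-1×I-2: X^BX^b|X^bX^b
B/III-1 aff II-2×II-1: X^bY
B/III-2 aff II-2×II-1: X^bX^b
B/III-3 un II-2×II-1: X^BX^b
⇒ B over [I-1,I-2,II-1,II-2,II-3,III-1,III-2,III-3]: 2 consistent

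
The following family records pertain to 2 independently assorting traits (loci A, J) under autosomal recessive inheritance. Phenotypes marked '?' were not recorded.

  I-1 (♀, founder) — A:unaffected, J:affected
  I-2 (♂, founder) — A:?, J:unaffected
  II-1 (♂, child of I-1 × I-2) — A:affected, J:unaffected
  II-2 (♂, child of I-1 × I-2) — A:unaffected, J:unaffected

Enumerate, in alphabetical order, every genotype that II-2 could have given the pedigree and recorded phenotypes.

A/I-1 un ·: Aa
A/I-2 ? ·: Aa|aa
A/II-1 aff I-1×I-2: aa
A/II-2 un I-1×I-2: AA|Aa
⇒ A over [I-1,I-2,II-1,II-2]: 3 consistent
J/I-1 aff ·: jj
J/I-2 un ·: JJ|Jj
J/II-1 un I-1×I-2: Jj
J/II-2 un I-1×I-2: Jj
⇒ J over [I-1,I-2,II-1,II-2]: 2 consistent

II-2 ∈ {AA Jj, Aa Jj}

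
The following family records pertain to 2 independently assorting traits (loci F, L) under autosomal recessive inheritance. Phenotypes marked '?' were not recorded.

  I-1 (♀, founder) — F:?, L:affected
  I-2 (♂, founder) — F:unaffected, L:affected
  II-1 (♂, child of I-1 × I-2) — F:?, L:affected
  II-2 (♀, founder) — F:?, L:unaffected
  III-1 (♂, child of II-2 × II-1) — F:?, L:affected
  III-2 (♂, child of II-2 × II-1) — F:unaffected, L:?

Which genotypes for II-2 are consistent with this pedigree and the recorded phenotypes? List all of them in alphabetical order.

II-2 ∈ {FF Ll, Ff Ll, ff Ll}

F/I-1 ? ·: FF|Ff|ff
F/I-2 un ·: FF|Ff
F/II-1 ? I-1×I-2: FF|Ff|ff
F/II-2 ? ·: FF|Ff|ff
F/III-1 ? II-2×II-1: FF|Ff|ff
F/III-2 un II-2×II-1: FF|Ff
⇒ F over [I-1,I-2,II-1,II-2,III-1,III-2]: 90 consistent
L/I-1 aff ·: ll
L/I-2 aff ·: ll
L/II-1 aff I-1×I-2: ll
L/II-2 un ·: Ll
L/III-1 aff II-2×II-1: ll
L/III-2 ? II-2×II-1: Ll|ll
⇒ L over [I-1,I-2,II-1,II-2,III-1,III-2]: 2 consistent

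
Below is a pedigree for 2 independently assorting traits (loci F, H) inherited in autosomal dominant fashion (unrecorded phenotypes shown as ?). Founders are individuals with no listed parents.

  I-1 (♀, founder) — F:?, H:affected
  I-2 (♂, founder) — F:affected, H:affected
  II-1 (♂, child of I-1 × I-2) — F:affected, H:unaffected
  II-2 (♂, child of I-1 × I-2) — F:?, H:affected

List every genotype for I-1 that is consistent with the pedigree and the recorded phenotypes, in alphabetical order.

I-1 ∈ {FF Hh, Ff Hh, ff Hh}

F/I-1 ? ·: ff|Ff|FF
F/I-2 aff ·: Ff|FF
F/II-1 aff I-1×I-2: Ff|FF
F/II-2 ? I-1×I-2: ff|Ff|FF
⇒ F over [I-1,I-2,II-1,II-2]: 18 consistent
H/I-1 aff ·: Hh
H/I-2 aff ·: Hh
H/II-1 un I-1×I-2: hh
H/II-2 aff I-1×I-2: Hh|HH
⇒ H over [I-1,I-2,II-1,II-2]: 2 consistent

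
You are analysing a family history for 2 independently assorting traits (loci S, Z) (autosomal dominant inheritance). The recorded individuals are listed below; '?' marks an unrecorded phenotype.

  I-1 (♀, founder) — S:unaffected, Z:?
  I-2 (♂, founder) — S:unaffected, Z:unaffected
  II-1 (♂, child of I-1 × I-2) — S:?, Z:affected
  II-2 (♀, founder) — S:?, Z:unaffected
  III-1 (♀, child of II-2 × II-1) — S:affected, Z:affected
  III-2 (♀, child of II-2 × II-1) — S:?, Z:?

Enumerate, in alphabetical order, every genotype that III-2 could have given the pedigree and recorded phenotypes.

S/I-1 un ·: ss
S/I-2 un ·: ss
S/II-1 ? I-1×I-2: ss
S/II-2 ? ·: Ss|SS
S/III-1 aff II-2×II-1: Ss
S/III-2 ? II-2×II-1: ss|Ss
⇒ S over [I-1,I-2,II-1,II-2,III-1,III-2]: 3 consistent
Z/I-1 ? ·: Zz|ZZ
Z/I-2 un ·: zz
Z/II-1 aff I-1×I-2: Zz
Z/II-2 un ·: zz
Z/III-1 aff II-2×II-1: Zz
Z/III-2 ? II-2×II-1: zz|Zz
⇒ Z over [I-1,I-2,II-1,II-2,III-1,III-2]: 4 consistent

III-2 ∈ {Ss Zz, Ss zz, ss Zz, ss zz}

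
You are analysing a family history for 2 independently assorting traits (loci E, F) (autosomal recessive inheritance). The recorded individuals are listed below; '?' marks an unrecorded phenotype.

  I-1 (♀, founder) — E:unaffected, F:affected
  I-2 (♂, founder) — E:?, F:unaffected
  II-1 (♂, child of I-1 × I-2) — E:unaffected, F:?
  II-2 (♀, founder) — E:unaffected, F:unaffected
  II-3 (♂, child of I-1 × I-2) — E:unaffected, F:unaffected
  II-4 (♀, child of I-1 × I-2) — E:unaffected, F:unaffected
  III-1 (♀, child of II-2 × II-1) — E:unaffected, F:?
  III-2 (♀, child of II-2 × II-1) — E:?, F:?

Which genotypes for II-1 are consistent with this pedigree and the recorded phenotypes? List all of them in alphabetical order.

E/I-1 un ·: EE|Ee
E/I-2 ? ·: EE|Ee|ee
E/II-1 un I-1×I-2: EE|Ee
E/II-2 un ·: EE|Ee
E/II-3 un I-1×I-2: EE|Ee
E/II-4 un I-1×I-2: EE|Ee
E/III-1 un II-2×II-1: EE|Ee
E/III-2 ? II-2×II-1: EE|Ee|ee
⇒ E over [I-1,I-2,II-1,II-2,II-3,II-4,III-1,III-2]: 205 consistent
F/I-1 aff ·: ff
F/I-2 un ·: FF|Ff
F/II-1 ? I-1×I-2: Ff|ff
F/II-2 un ·: FF|Ff
F/II-3 un I-1×I-2: Ff
F/II-4 un I-1×I-2: Ff
F/III-1 ? II-2×II-1: FF|Ff|ff
F/III-2 ? II-2×II-1: FF|Ff|ff
⇒ F over [I-1,I-2,II-1,II-2,II-3,II-4,III-1,III-2]: 31 consistent

II-1 ∈ {EE Ff, EE ff, Ee Ff, Ee ff}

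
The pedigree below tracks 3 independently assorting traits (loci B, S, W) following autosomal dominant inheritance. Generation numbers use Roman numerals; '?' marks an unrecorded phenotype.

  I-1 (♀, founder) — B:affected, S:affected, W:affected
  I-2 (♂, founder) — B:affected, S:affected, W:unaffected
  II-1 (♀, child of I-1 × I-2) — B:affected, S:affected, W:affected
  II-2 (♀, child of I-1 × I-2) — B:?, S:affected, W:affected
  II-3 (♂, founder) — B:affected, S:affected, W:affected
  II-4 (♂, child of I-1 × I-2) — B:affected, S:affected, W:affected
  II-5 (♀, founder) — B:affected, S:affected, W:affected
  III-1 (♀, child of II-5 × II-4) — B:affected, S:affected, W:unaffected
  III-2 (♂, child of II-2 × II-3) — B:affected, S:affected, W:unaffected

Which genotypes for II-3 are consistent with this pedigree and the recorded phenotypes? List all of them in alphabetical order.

II-3 ∈ {BB SS Ww, BB Ss Ww, Bb SS Ww, Bb Ss Ww}

B/I-1 aff ·: Bb|BB
B/I-2 aff ·: Bb|BB
B/II-1 aff I-1×I-2: Bb|BB
B/II-2 ? I-1×I-2: bb|Bb|BB
B/II-3 aff ·: Bb|BB
B/II-4 aff I-1×I-2: Bb|BB
B/II-5 aff ·: Bb|BB
B/III-1 aff II-5×II-4: Bb|BB
B/III-2 aff II-2×II-3: Bb|BB
⇒ B over [I-1,I-2,II-1,II-2,II-3,II-4,II-5,III-1,III-2]: 331 consistent
S/I-1 aff ·: Ss|SS
S/I-2 aff ·: Ss|SS
S/II-1 aff I-1×I-2: Ss|SS
S/II-2 aff I-1×I-2: Ss|SS
S/II-3 aff ·: Ss|SS
S/II-4 aff I-1×I-2: Ss|SS
S/II-5 aff ·: Ss|SS
S/III-1 aff II-5×II-4: Ss|SS
S/III-2 aff II-2×II-3: Ss|SS
⇒ S over [I-1,I-2,II-1,II-2,II-3,II-4,II-5,III-1,III-2]: 303 consistent
W/I-1 aff ·: Ww|WW
W/I-2 un ·: ww
W/II-1 aff I-1×I-2: Ww
W/II-2 aff I-1×I-2: Ww
W/II-3 aff ·: Ww
W/II-4 aff I-1×I-2: Ww
W/II-5 aff ·: Ww
W/III-1 un II-5×II-4: ww
W/III-2 un II-2×II-3: ww
⇒ W over [I-1,I-2,II-1,II-2,II-3,II-4,II-5,III-1,III-2]: 2 consistent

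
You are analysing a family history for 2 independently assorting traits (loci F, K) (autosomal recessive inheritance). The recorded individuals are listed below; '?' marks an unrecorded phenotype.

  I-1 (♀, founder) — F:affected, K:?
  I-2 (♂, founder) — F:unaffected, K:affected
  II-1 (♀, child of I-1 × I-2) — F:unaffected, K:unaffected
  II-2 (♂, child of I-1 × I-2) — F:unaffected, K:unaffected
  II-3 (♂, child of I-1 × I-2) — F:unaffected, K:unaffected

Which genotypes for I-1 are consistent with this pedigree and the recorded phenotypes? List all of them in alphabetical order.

F/I-1 aff ·: ff
F/I-2 un ·: FF|Ff
F/II-1 un I-1×I-2: Ff
F/II-2 un I-1×I-2: Ff
F/II-3 un I-1×I-2: Ff
⇒ F over [I-1,I-2,II-1,II-2,II-3]: 2 consistent
K/I-1 ? ·: KK|Kk
K/I-2 aff ·: kk
K/II-1 un I-1×I-2: Kk
K/II-2 un I-1×I-2: Kk
K/II-3 un I-1×I-2: Kk
⇒ K over [I-1,I-2,II-1,II-2,II-3]: 2 consistent

I-1 ∈ {ff KK, ff Kk}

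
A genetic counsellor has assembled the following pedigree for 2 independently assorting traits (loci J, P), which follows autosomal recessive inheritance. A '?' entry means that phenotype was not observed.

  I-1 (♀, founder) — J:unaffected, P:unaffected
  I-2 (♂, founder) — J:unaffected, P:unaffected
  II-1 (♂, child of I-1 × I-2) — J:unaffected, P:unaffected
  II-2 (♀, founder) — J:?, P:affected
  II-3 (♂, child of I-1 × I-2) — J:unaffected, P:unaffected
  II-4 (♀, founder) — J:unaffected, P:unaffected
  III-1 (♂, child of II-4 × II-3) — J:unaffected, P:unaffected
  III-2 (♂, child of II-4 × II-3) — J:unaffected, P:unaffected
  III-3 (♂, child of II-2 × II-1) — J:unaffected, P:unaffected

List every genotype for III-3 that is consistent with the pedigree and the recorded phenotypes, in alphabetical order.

III-3 ∈ {JJ Pp, Jj Pp}

J/I-1 un ·: JJ|Jj
J/I-2 un ·: JJ|Jj
J/II-1 un I-1×I-2: JJ|Jj
J/II-2 ? ·: JJ|Jj|jj
J/II-3 un I-1×I-2: JJ|Jj
J/II-4 un ·: JJ|Jj
J/III-1 un II-4×II-3: JJ|Jj
J/III-2 un II-4×II-3: JJ|Jj
J/III-3 un II-2×II-1: JJ|Jj
⇒ J over [I-1,I-2,II-1,II-2,II-3,II-4,III-1,III-2,III-3]: 371 consistent
P/I-1 un ·: PP|Pp
P/I-2 un ·: PP|Pp
P/II-1 un I-1×I-2: PP|Pp
P/II-2 aff ·: pp
P/II-3 un I-1×I-2: PP|Pp
P/II-4 un ·: PP|Pp
P/III-1 un II-4×II-3: PP|Pp
P/III-2 un II-4×II-3: PP|Pp
P/III-3 un II-2×II-1: Pp
⇒ P over [I-1,I-2,II-1,II-2,II-3,II-4,III-1,III-2,III-3]: 83 consistent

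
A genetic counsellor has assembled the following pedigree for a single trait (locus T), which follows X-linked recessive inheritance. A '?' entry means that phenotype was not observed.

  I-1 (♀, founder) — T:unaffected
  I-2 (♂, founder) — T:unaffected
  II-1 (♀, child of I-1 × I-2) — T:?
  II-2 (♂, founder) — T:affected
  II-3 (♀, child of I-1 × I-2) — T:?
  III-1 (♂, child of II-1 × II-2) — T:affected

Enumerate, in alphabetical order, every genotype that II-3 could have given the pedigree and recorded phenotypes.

T/I-1 un ·: X^TX^t
T/I-2 un ·: X^TY
T/II-1 ? I-1×I-2: X^TX^t
T/II-2 aff ·: X^tY
T/II-3 ? I-1×I-2: X^TX^T|X^TX^t
T/III-1 aff II-1×II-2: X^tY
⇒ T over [I-1,I-2,II-1,II-2,II-3,III-1]: 2 consistent

II-3 ∈ {X^TX^T, X^TX^t}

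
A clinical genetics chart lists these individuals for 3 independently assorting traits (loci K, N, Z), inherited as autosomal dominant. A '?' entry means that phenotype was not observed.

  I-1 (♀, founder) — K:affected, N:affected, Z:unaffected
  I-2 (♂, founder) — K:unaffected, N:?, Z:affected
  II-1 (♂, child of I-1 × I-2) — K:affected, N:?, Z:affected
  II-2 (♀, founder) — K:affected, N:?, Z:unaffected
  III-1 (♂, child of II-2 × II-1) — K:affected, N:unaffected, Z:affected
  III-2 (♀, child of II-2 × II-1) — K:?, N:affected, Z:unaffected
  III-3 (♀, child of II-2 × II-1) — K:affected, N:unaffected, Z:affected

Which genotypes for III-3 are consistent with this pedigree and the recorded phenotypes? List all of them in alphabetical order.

III-3 ∈ {KK nn Zz, Kk nn Zz}

K/I-1 aff ·: Kk|KK
K/I-2 un ·: kk
K/II-1 aff I-1×I-2: Kk
K/II-2 aff ·: Kk|KK
K/III-1 aff II-2×II-1: Kk|KK
K/III-2 ? II-2×II-1: kk|Kk|KK
K/III-3 aff II-2×II-1: Kk|KK
⇒ K over [I-1,I-2,II-1,II-2,III-1,III-2,III-3]: 40 consistent
N/I-1 aff ·: Nn|NN
N/I-2 ? ·: nn|Nn|NN
N/II-1 ? I-1×I-2: nn|Nn
N/II-2 ? ·: nn|Nn
N/III-1 un II-2×II-1: nn
N/III-2 aff II-2×II-1: Nn|NN
N/III-3 un II-2×II-1: nn
⇒ N over [I-1,I-2,II-1,II-2,III-1,III-2,III-3]: 17 consistent
Z/I-1 un ·: zz
Z/I-2 aff ·: Zz|ZZ
Z/II-1 aff I-1×I-2: Zz
Z/II-2 un ·: zz
Z/III-1 aff II-2×II-1: Zz
Z/III-2 un II-2×II-1: zz
Z/III-3 aff II-2×II-1: Zz
⇒ Z over [I-1,I-2,II-1,II-2,III-1,III-2,III-3]: 2 consistent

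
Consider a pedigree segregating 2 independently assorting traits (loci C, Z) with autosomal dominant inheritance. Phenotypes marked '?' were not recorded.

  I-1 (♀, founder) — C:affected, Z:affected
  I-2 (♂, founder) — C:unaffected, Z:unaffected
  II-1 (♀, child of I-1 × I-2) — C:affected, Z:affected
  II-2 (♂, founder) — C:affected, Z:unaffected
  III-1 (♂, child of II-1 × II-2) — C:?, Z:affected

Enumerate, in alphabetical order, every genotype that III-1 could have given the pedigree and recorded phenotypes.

C/I-1 aff ·: Cc|CC
C/I-2 un ·: cc
C/II-1 aff I-1×I-2: Cc
C/II-2 aff ·: Cc|CC
C/III-1 ? II-1×II-2: cc|Cc|CC
⇒ C over [I-1,I-2,II-1,II-2,III-1]: 10 consistent
Z/I-1 aff ·: Zz|ZZ
Z/I-2 un ·: zz
Z/II-1 aff I-1×I-2: Zz
Z/II-2 un ·: zz
Z/III-1 aff II-1×II-2: Zz
⇒ Z over [I-1,I-2,II-1,II-2,III-1]: 2 consistent

III-1 ∈ {CC Zz, Cc Zz, cc Zz}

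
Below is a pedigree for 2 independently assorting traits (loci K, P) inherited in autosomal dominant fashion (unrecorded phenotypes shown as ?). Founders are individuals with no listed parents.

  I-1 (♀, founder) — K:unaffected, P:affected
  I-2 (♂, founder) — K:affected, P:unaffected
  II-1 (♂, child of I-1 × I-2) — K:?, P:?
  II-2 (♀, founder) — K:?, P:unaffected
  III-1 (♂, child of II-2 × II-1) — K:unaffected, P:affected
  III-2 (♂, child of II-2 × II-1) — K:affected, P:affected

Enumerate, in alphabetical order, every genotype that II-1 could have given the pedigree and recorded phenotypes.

II-1 ∈ {Kk Pp, kk Pp}

K/I-1 un ·: kk
K/I-2 aff ·: Kk|KK
K/II-1 ? I-1×I-2: kk|Kk
K/II-2 ? ·: kk|Kk
K/III-1 un II-2×II-1: kk
K/III-2 aff II-2×II-1: Kk|KK
⇒ K over [I-1,I-2,II-1,II-2,III-1,III-2]: 7 consistent
P/I-1 aff ·: Pp|PP
P/I-2 un ·: pp
P/II-1 ? I-1×I-2: Pp
P/II-2 un ·: pp
P/III-1 aff II-2×II-1: Pp
P/III-2 aff II-2×II-1: Pp
⇒ P over [I-1,I-2,II-1,II-2,III-1,III-2]: 2 consistent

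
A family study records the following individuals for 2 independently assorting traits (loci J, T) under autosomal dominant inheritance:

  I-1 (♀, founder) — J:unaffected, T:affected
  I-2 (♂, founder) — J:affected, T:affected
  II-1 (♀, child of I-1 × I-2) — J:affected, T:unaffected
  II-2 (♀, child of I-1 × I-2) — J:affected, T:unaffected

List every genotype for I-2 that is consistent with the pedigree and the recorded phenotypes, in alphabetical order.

J/I-1 un ·: jj
J/I-2 aff ·: Jj|JJ
J/II-1 aff I-1×I-2: Jj
J/II-2 aff I-1×I-2: Jj
⇒ J over [I-1,I-2,II-1,II-2]: 2 consistent
T/I-1 aff ·: Tt
T/I-2 aff ·: Tt
T/II-1 un I-1×I-2: tt
T/II-2 un I-1×I-2: tt
⇒ T over [I-1,I-2,II-1,II-2]: 1 consistent

I-2 ∈ {JJ Tt, Jj Tt}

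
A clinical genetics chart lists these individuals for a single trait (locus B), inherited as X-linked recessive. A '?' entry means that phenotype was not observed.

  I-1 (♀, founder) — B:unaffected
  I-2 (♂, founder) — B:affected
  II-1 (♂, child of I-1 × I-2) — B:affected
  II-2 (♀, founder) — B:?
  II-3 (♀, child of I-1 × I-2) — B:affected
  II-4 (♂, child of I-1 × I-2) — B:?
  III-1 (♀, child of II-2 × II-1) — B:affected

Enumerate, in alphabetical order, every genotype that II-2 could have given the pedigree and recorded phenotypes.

II-2 ∈ {X^BX^b, X^bX^b}

B/I-1 un ·: X^BX^b
B/I-2 aff ·: X^bY
B/II-1 aff I-1×I-2: X^bY
B/II-2 ? ·: X^BX^b|X^bX^b
B/II-3 aff I-1×I-2: X^bX^b
B/II-4 ? I-1×I-2: X^BY|X^bY
B/III-1 aff II-2×II-1: X^bX^b
⇒ B over [I-1,I-2,II-1,II-2,II-3,II-4,III-1]: 4 consistent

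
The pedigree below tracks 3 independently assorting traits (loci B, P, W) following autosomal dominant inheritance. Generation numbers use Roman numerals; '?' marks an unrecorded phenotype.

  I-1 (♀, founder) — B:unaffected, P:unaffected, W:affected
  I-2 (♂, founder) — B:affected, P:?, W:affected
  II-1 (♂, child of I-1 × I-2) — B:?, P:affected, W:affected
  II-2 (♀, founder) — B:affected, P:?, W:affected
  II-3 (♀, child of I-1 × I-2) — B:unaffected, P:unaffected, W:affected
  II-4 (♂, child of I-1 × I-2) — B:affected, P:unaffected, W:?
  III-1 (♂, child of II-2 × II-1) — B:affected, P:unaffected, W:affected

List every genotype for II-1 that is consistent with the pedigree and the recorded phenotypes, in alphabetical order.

B/I-1 un ·: bb
B/I-2 aff ·: Bb
B/II-1 ? I-1×I-2: bb|Bb
B/II-2 aff ·: Bb|BB
B/II-3 un I-1×I-2: bb
B/II-4 aff I-1×I-2: Bb
B/III-1 aff II-2×II-1: Bb|BB
⇒ B over [I-1,I-2,II-1,II-2,II-3,II-4,III-1]: 6 consistent
P/I-1 un ·: pp
P/I-2 ? ·: Pp
P/II-1 aff I-1×I-2: Pp
P/II-2 ? ·: pp|Pp
P/II-3 un I-1×I-2: pp
P/II-4 un I-1×I-2: pp
P/III-1 un II-2×II-1: pp
⇒ P over [I-1,I-2,II-1,II-2,II-3,II-4,III-1]: 2 consistent
W/I-1 aff ·: Ww|WW
W/I-2 aff ·: Ww|WW
W/II-1 aff I-1×I-2: Ww|WW
W/II-2 aff ·: Ww|WW
W/II-3 aff I-1×I-2: Ww|WW
W/II-4 ? I-1×I-2: ww|Ww|WW
W/III-1 aff II-2×II-1: Ww|WW
⇒ W over [I-1,I-2,II-1,II-2,II-3,II-4,III-1]: 101 consistent

II-1 ∈ {Bb Pp WW, Bb Pp Ww, bb Pp WW, bb Pp Ww}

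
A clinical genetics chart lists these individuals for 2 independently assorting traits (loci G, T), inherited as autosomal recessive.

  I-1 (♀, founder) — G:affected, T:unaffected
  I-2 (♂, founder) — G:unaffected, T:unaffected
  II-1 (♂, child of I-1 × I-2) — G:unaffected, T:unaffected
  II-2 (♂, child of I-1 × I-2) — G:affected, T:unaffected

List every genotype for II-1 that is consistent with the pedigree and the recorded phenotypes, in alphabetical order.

G/I-1 aff ·: gg
G/I-2 un ·: Gg
G/II-1 un I-1×I-2: Gg
G/II-2 aff I-1×I-2: gg
⇒ G over [I-1,I-2,II-1,II-2]: 1 consistent
T/I-1 un ·: TT|Tt
T/I-2 un ·: TT|Tt
T/II-1 un I-1×I-2: TT|Tt
T/II-2 un I-1×I-2: TT|Tt
⇒ T over [I-1,I-2,II-1,II-2]: 13 consistent

II-1 ∈ {Gg TT, Gg Tt}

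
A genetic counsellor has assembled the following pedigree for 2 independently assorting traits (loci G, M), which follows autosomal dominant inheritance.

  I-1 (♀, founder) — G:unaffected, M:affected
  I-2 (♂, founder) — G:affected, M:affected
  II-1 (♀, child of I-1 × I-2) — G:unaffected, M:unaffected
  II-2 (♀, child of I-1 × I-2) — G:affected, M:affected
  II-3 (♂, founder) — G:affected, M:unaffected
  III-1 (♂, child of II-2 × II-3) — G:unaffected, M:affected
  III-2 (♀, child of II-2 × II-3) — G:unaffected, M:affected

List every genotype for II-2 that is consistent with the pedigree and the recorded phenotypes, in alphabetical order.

G/I-1 un ·: gg
G/I-2 aff ·: Gg
G/II-1 un I-1×I-2: gg
G/II-2 aff I-1×I-2: Gg
G/II-3 aff ·: Gg
G/III-1 un II-2×II-3: gg
G/III-2 un II-2×II-3: gg
⇒ G over [I-1,I-2,II-1,II-2,II-3,III-1,III-2]: 1 consistent
M/I-1 aff ·: Mm
M/I-2 aff ·: Mm
M/II-1 un I-1×I-2: mm
M/II-2 aff I-1×I-2: Mm|MM
M/II-3 un ·: mm
M/III-1 aff II-2×II-3: Mm
M/III-2 aff II-2×II-3: Mm
⇒ M over [I-1,I-2,II-1,II-2,II-3,III-1,III-2]: 2 consistent

II-2 ∈ {Gg MM, Gg Mm}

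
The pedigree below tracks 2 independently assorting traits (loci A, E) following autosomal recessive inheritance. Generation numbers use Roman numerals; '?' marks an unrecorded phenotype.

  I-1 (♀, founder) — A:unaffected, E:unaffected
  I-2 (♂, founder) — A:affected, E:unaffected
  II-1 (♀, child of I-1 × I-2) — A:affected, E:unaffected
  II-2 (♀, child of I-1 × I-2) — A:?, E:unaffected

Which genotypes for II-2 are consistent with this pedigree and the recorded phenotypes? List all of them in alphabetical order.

II-2 ∈ {Aa EE, Aa Ee, aa EE, aa Ee}

A/I-1 un ·: Aa
A/I-2 aff ·: aa
A/II-1 aff I-1×I-2: aa
A/II-2 ? I-1×I-2: Aa|aa
⇒ A over [I-1,I-2,II-1,II-2]: 2 consistent
E/I-1 un ·: EE|Ee
E/I-2 un ·: EE|Ee
E/II-1 un I-1×I-2: EE|Ee
E/II-2 un I-1×I-2: EE|Ee
⇒ E over [I-1,I-2,II-1,II-2]: 13 consistent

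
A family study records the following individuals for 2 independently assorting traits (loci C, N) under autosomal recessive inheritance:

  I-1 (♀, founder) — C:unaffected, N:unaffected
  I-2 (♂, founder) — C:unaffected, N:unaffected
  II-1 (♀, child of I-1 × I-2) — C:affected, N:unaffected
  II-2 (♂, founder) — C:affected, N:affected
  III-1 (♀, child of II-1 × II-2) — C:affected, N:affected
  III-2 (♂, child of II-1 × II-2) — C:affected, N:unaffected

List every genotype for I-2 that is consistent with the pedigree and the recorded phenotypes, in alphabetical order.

I-2 ∈ {Cc NN, Cc Nn}

C/I-1 un ·: Cc
C/I-2 un ·: Cc
C/II-1 aff I-1×I-2: cc
C/II-2 aff ·: cc
C/III-1 aff II-1×II-2: cc
C/III-2 aff II-1×II-2: cc
⇒ C over [I-1,I-2,II-1,II-2,III-1,III-2]: 1 consistent
N/I-1 un ·: NN|Nn
N/I-2 un ·: NN|Nn
N/II-1 un I-1×I-2: Nn
N/II-2 aff ·: nn
N/III-1 aff II-1×II-2: nn
N/III-2 un II-1×II-2: Nn
⇒ N over [I-1,I-2,II-1,II-2,III-1,III-2]: 3 consistent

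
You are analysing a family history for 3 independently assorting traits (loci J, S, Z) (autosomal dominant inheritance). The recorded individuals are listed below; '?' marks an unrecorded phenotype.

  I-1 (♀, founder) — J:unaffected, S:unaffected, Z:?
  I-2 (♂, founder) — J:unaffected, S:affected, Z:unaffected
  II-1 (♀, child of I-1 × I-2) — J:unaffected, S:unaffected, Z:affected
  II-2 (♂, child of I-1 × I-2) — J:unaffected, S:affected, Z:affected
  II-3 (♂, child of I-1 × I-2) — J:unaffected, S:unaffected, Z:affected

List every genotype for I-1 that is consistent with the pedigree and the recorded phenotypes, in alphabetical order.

I-1 ∈ {jj ss ZZ, jj ss Zz}

J/I-1 un ·: jj
J/I-2 un ·: jj
J/II-1 un I-1×I-2: jj
J/II-2 un I-1×I-2: jj
J/II-3 un I-1×I-2: jj
⇒ J over [I-1,I-2,II-1,II-2,II-3]: 1 consistent
S/I-1 un ·: ss
S/I-2 aff ·: Ss
S/II-1 un I-1×I-2: ss
S/II-2 aff I-1×I-2: Ss
S/II-3 un I-1×I-2: ss
⇒ S over [I-1,I-2,II-1,II-2,II-3]: 1 consistent
Z/I-1 ? ·: Zz|ZZ
Z/I-2 un ·: zz
Z/II-1 aff I-1×I-2: Zz
Z/II-2 aff I-1×I-2: Zz
Z/II-3 aff I-1×I-2: Zz
⇒ Z over [I-1,I-2,II-1,II-2,II-3]: 2 consistent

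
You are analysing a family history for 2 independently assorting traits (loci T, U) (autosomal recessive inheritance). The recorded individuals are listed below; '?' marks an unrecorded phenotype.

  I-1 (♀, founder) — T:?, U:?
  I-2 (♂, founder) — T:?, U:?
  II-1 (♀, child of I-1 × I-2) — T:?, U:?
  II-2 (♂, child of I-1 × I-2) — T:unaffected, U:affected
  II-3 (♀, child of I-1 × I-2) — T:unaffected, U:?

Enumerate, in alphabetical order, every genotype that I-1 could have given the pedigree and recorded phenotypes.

I-1 ∈ {TT Uu, TT uu, Tt Uu, Tt uu, tt Uu, tt uu}

T/I-1 ? ·: TT|Tt|tt
T/I-2 ? ·: TT|Tt|tt
T/II-1 ? I-1×I-2: TT|Tt|tt
T/II-2 un I-1×I-2: TT|Tt
T/II-3 un I-1×I-2: TT|Tt
⇒ T over [I-1,I-2,II-1,II-2,II-3]: 35 consistent
U/I-1 ? ·: Uu|uu
U/I-2 ? ·: Uu|uu
U/II-1 ? I-1×I-2: UU|Uu|uu
U/II-2 aff I-1×I-2: uu
U/II-3 ? I-1×I-2: UU|Uu|uu
⇒ U over [I-1,I-2,II-1,II-2,II-3]: 18 consistent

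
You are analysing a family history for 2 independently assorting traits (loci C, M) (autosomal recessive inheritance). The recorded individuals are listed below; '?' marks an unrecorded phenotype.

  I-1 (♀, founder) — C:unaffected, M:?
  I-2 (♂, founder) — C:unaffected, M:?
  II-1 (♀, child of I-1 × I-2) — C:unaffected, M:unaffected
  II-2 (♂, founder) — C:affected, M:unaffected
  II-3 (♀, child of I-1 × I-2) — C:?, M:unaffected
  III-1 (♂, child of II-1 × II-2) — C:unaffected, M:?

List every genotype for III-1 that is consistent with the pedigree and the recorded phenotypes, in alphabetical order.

III-1 ∈ {Cc MM, Cc Mm, Cc mm}

C/I-1 un ·: CC|Cc
C/I-2 un ·: CC|Cc
C/II-1 un I-1×I-2: CC|Cc
C/II-2 aff ·: cc
C/II-3 ? I-1×I-2: CC|Cc|cc
C/III-1 un II-1×II-2: Cc
⇒ C over [I-1,I-2,II-1,II-2,II-3,III-1]: 15 consistent
M/I-1 ? ·: MM|Mm|mm
M/I-2 ? ·: MM|Mm|mm
M/II-1 un I-1×I-2: MM|Mm
M/II-2 un ·: MM|Mm
M/II-3 un I-1×I-2: MM|Mm
M/III-1 ? II-1×II-2: MM|Mm|mm
⇒ M over [I-1,I-2,II-1,II-2,II-3,III-1]: 71 consistent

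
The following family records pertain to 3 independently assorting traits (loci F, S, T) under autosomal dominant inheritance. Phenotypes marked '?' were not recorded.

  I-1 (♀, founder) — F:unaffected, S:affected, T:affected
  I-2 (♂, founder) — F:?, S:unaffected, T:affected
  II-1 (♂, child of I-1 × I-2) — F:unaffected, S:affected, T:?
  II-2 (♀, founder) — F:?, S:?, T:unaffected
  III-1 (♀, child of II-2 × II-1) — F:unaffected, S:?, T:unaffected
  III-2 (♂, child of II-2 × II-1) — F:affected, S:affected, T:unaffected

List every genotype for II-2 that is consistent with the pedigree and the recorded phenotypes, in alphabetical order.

II-2 ∈ {Ff SS tt, Ff Ss tt, Ff ss tt}

F/I-1 un ·: ff
F/I-2 ? ·: ff|Ff
F/II-1 un I-1×I-2: ff
F/II-2 ? ·: Ff
F/III-1 un II-2×II-1: ff
F/III-2 aff II-2×II-1: Ff
⇒ F over [I-1,I-2,II-1,II-2,III-1,III-2]: 2 consistent
S/I-1 aff ·: Ss|SS
S/I-2 un ·: ss
S/II-1 aff I-1×I-2: Ss
S/II-2 ? ·: ss|Ss|SS
S/III-1 ? II-2×II-1: ss|Ss|SS
S/III-2 aff II-2×II-1: Ss|SS
⇒ S over [I-1,I-2,II-1,II-2,III-1,III-2]: 24 consistent
T/I-1 aff ·: Tt|TT
T/I-2 aff ·: Tt|TT
T/II-1 ? I-1×I-2: tt|Tt
T/II-2 un ·: tt
T/III-1 un II-2×II-1: tt
T/III-2 un II-2×II-1: tt
⇒ T over [I-1,I-2,II-1,II-2,III-1,III-2]: 4 consistent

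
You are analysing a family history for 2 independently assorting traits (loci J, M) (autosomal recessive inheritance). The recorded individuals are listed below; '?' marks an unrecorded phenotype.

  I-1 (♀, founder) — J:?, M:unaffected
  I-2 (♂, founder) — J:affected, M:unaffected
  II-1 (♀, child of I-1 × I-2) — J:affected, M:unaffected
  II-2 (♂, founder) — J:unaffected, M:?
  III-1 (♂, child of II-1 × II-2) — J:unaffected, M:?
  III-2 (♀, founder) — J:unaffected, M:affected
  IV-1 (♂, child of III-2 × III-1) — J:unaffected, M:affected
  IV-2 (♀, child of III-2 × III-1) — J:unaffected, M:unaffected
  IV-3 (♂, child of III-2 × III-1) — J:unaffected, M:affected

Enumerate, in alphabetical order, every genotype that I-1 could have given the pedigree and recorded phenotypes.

J/I-1 ? ·: Jj|jj
J/I-2 aff ·: jj
J/II-1 aff I-1×I-2: jj
J/II-2 un ·: JJ|Jj
J/III-1 un II-1×II-2: Jj
J/III-2 un ·: JJ|Jj
J/IV-1 un III-2×III-1: JJ|Jj
J/IV-2 un III-2×III-1: JJ|Jj
J/IV-3 un III-2×III-1: JJ|Jj
⇒ J over [I-1,I-2,II-1,II-2,III-1,III-2,IV-1,IV-2,IV-3]: 64 consistent
M/I-1 un ·: MM|Mm
M/I-2 un ·: MM|Mm
M/II-1 un I-1×I-2: MM|Mm
M/II-2 ? ·: MM|Mm|mm
M/III-1 ? II-1×II-2: Mm
M/III-2 aff ·: mm
M/IV-1 aff III-2×III-1: mm
M/IV-2 un III-2×III-1: Mm
M/IV-3 aff III-2×III-1: mm
⇒ M over [I-1,I-2,II-1,II-2,III-1,III-2,IV-1,IV-2,IV-3]: 17 consistent

I-1 ∈ {Jj MM, Jj Mm, jj MM, jj Mm}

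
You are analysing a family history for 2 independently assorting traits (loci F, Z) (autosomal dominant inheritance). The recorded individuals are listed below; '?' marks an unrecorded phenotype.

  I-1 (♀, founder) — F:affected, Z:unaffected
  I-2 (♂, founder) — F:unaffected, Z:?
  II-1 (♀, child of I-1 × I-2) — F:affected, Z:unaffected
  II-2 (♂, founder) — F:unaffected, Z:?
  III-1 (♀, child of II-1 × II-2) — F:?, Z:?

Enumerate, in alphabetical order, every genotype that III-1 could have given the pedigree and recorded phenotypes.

F/I-1 aff ·: Ff|FF
F/I-2 un ·: ff
F/II-1 aff I-1×I-2: Ff
F/II-2 un ·: ff
F/III-1 ? II-1×II-2: ff|Ff
⇒ F over [I-1,I-2,II-1,II-2,III-1]: 4 consistent
Z/I-1 un ·: zz
Z/I-2 ? ·: zz|Zz
Z/II-1 un I-1×I-2: zz
Z/II-2 ? ·: zz|Zz|ZZ
Z/III-1 ? II-1×II-2: zz|Zz
⇒ Z over [I-1,I-2,II-1,II-2,III-1]: 8 consistent

III-1 ∈ {Ff Zz, Ff zz, ff Zz, ff zz}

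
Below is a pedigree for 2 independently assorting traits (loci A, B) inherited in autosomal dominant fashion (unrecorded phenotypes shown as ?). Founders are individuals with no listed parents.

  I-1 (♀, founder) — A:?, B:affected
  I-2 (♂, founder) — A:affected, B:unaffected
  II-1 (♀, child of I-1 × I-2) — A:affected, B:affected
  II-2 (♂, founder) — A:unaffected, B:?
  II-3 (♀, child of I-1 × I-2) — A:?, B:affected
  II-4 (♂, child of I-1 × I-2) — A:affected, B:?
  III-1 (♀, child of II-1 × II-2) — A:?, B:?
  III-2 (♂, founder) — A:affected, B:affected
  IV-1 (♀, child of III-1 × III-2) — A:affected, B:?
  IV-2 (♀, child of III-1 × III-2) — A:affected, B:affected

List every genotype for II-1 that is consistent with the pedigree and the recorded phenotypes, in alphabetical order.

II-1 ∈ {AA Bb, Aa Bb}

A/I-1 ? ·: aa|Aa|AA
A/I-2 aff ·: Aa|AA
A/II-1 aff I-1×I-2: Aa|AA
A/II-2 un ·: aa
A/II-3 ? I-1×I-2: aa|Aa|AA
A/II-4 aff I-1×I-2: Aa|AA
A/III-1 ? II-1×II-2: aa|Aa
A/III-2 aff ·: Aa|AA
A/IV-1 aff III-1×III-2: Aa|AA
A/IV-2 aff III-1×III-2: Aa|AA
⇒ A over [I-1,I-2,II-1,II-2,II-3,II-4,III-1,III-2,IV-1,IV-2]: 290 consistent
B/I-1 aff ·: Bb|BB
B/I-2 un ·: bb
B/II-1 aff I-1×I-2: Bb
B/II-2 ? ·: bb|Bb|BB
B/II-3 aff I-1×I-2: Bb
B/II-4 ? I-1×I-2: bb|Bb
B/III-1 ? II-1×II-2: bb|Bb|BB
B/III-2 aff ·: Bb|BB
B/IV-1 ? III-1×III-2: bb|Bb|BB
B/IV-2 aff III-1×III-2: Bb|BB
⇒ B over [I-1,I-2,II-1,II-2,II-3,II-4,III-1,III-2,IV-1,IV-2]: 138 consistent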